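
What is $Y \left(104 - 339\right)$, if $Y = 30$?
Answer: $-7050$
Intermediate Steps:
$Y \left(104 - 339\right) = 30 \left(104 - 339\right) = 30 \left(-235\right) = -7050$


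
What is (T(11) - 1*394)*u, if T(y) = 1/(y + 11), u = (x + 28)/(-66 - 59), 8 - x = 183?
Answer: -1274049/2750 ≈ -463.29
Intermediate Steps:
x = -175 (x = 8 - 1*183 = 8 - 183 = -175)
u = 147/125 (u = (-175 + 28)/(-66 - 59) = -147/(-125) = -147*(-1/125) = 147/125 ≈ 1.1760)
T(y) = 1/(11 + y)
(T(11) - 1*394)*u = (1/(11 + 11) - 1*394)*(147/125) = (1/22 - 394)*(147/125) = -8667/22*147/125 = -1274049/2750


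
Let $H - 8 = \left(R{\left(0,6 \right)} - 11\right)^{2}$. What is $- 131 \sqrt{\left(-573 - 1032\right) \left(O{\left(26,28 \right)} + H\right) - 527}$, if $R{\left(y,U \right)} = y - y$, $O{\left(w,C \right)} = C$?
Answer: $- 524 i \sqrt{15782} \approx - 65828.0 i$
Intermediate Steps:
$R{\left(y,U \right)} = 0$
$H = 129$ ($H = 8 + \left(0 - 11\right)^{2} = 8 + \left(-11\right)^{2} = 8 + 121 = 129$)
$- 131 \sqrt{\left(-573 - 1032\right) \left(O{\left(26,28 \right)} + H\right) - 527} = - 131 \sqrt{\left(-573 - 1032\right) \left(28 + 129\right) - 527} = - 131 \sqrt{\left(-1605\right) 157 - 527} = - 131 \sqrt{-251985 - 527} = - 131 \sqrt{-252512} = - 131 \cdot 4 i \sqrt{15782} = - 524 i \sqrt{15782}$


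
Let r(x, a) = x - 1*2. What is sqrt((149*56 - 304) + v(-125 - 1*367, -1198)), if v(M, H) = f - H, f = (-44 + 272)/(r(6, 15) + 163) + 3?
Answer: 5*sqrt(10310413)/167 ≈ 96.137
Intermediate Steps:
r(x, a) = -2 + x (r(x, a) = x - 2 = -2 + x)
f = 729/167 (f = (-44 + 272)/((-2 + 6) + 163) + 3 = 228/(4 + 163) + 3 = 228/167 + 3 = 729/167 ≈ 4.3653)
v(M, H) = 729/167 - H
sqrt((149*56 - 304) + v(-125 - 1*367, -1198)) = sqrt((149*56 - 304) + (729/167 - 1*(-1198))) = sqrt((8344 - 304) + (729/167 + 1198)) = sqrt(8040 + 200795/167) = sqrt(1543475/167) = 5*sqrt(10310413)/167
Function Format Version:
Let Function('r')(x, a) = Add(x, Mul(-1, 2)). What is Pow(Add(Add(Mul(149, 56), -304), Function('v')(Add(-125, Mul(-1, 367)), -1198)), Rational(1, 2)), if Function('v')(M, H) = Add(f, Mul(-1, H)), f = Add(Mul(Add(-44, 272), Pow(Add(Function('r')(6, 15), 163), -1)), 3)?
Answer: Mul(Rational(5, 167), Pow(10310413, Rational(1, 2))) ≈ 96.137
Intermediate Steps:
Function('r')(x, a) = Add(-2, x) (Function('r')(x, a) = Add(x, -2) = Add(-2, x))
f = Rational(729, 167) (f = Add(Mul(Add(-44, 272), Pow(Add(Add(-2, 6), 163), -1)), 3) = Add(Mul(228, Pow(Add(4, 163), -1)), 3) = Add(Mul(228, Pow(167, -1)), 3) = Add(Mul(228, Rational(1, 167)), 3) = Add(Rational(228, 167), 3) = Rational(729, 167) ≈ 4.3653)
Function('v')(M, H) = Add(Rational(729, 167), Mul(-1, H))
Pow(Add(Add(Mul(149, 56), -304), Function('v')(Add(-125, Mul(-1, 367)), -1198)), Rational(1, 2)) = Pow(Add(Add(Mul(149, 56), -304), Add(Rational(729, 167), Mul(-1, -1198))), Rational(1, 2)) = Pow(Add(Add(8344, -304), Add(Rational(729, 167), 1198)), Rational(1, 2)) = Pow(Add(8040, Rational(200795, 167)), Rational(1, 2)) = Pow(Rational(1543475, 167), Rational(1, 2)) = Mul(Rational(5, 167), Pow(10310413, Rational(1, 2)))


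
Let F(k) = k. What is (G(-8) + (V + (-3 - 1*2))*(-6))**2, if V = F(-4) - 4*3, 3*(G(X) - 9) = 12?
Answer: 19321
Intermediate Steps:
G(X) = 13 (G(X) = 9 + (1/3)*12 = 9 + 4 = 13)
V = -16 (V = -4 - 4*3 = -4 - 12 = -16)
(G(-8) + (V + (-3 - 1*2))*(-6))**2 = (13 + (-16 + (-3 - 1*2))*(-6))**2 = (13 + (-16 + (-3 - 2))*(-6))**2 = (13 + (-16 - 5)*(-6))**2 = (13 - 21*(-6))**2 = (13 + 126)**2 = 139**2 = 19321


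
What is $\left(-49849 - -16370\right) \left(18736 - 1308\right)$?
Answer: $-583472012$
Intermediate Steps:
$\left(-49849 - -16370\right) \left(18736 - 1308\right) = \left(-49849 + 16370\right) 17428 = \left(-33479\right) 17428 = -583472012$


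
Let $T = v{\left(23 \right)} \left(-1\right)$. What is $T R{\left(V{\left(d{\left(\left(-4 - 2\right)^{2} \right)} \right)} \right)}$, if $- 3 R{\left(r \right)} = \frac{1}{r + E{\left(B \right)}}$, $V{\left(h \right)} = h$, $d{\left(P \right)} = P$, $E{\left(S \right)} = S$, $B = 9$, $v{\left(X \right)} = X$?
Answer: $\frac{23}{135} \approx 0.17037$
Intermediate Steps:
$R{\left(r \right)} = - \frac{1}{3 \left(9 + r\right)}$ ($R{\left(r \right)} = - \frac{1}{3 \left(r + 9\right)} = - \frac{1}{3 \left(9 + r\right)}$)
$T = -23$ ($T = 23 \left(-1\right) = -23$)
$T R{\left(V{\left(d{\left(\left(-4 - 2\right)^{2} \right)} \right)} \right)} = - 23 \left(- \frac{1}{27 + 3 \left(-4 - 2\right)^{2}}\right) = - 23 \left(- \frac{1}{27 + 3 \left(-6\right)^{2}}\right) = - 23 \left(- \frac{1}{27 + 3 \cdot 36}\right) = - 23 \left(- \frac{1}{27 + 108}\right) = - 23 \left(- \frac{1}{135}\right) = - 23 \left(\left(-1\right) \frac{1}{135}\right) = \left(-23\right) \left(- \frac{1}{135}\right) = \frac{23}{135}$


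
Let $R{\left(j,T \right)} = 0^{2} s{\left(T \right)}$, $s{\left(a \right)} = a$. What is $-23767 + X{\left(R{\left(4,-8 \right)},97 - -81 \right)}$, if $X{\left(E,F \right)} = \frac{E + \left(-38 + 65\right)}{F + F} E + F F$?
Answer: $7917$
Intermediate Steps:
$R{\left(j,T \right)} = 0$ ($R{\left(j,T \right)} = 0^{2} T = 0 T = 0$)
$X{\left(E,F \right)} = F^{2} + \frac{E \left(27 + E\right)}{2 F}$ ($X{\left(E,F \right)} = \frac{E + 27}{2 F} E + F^{2} = \left(27 + E\right) \frac{1}{2 F} E + F^{2} = \frac{27 + E}{2 F} E + F^{2} = \frac{E \left(27 + E\right)}{2 F} + F^{2} = F^{2} + \frac{E \left(27 + E\right)}{2 F}$)
$-23767 + X{\left(R{\left(4,-8 \right)},97 - -81 \right)} = -23767 + \frac{0^{2} + 2 \left(97 - -81\right)^{3} + 27 \cdot 0}{2 \left(97 - -81\right)} = -23767 + \frac{0 + 2 \left(97 + 81\right)^{3} + 0}{2 \left(97 + 81\right)} = -23767 + \frac{0 + 2 \cdot 178^{3} + 0}{2 \cdot 178} = -23767 + \frac{1}{2} \cdot \frac{1}{178} \left(0 + 2 \cdot 5639752 + 0\right) = -23767 + \frac{1}{2} \cdot \frac{1}{178} \left(0 + 11279504 + 0\right) = -23767 + \frac{1}{2} \cdot \frac{1}{178} \cdot 11279504 = -23767 + 31684 = 7917$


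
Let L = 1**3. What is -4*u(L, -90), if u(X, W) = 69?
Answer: -276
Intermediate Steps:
L = 1
-4*u(L, -90) = -4*69 = -276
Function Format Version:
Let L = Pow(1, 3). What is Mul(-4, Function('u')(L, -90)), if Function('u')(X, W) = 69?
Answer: -276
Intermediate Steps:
L = 1
Mul(-4, Function('u')(L, -90)) = Mul(-4, 69) = -276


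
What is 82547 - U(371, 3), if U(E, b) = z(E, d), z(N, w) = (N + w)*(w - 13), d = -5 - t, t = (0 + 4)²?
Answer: 94447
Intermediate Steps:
t = 16 (t = 4² = 16)
d = -21 (d = -5 - 1*16 = -5 - 16 = -21)
z(N, w) = (-13 + w)*(N + w) (z(N, w) = (N + w)*(-13 + w) = (-13 + w)*(N + w))
U(E, b) = 714 - 34*E (U(E, b) = (-21)² - 13*E - 13*(-21) + E*(-21) = 441 - 13*E + 273 - 21*E = 714 - 34*E)
82547 - U(371, 3) = 82547 - (714 - 34*371) = 82547 - (714 - 12614) = 82547 - 1*(-11900) = 82547 + 11900 = 94447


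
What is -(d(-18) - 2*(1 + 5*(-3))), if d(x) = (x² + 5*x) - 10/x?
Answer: -2363/9 ≈ -262.56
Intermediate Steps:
d(x) = x² - 10/x + 5*x
-(d(-18) - 2*(1 + 5*(-3))) = -((-10 + (-18)²*(5 - 18))/(-18) - 2*(1 + 5*(-3))) = -(-(-10 + 324*(-13))/18 - 2*(1 - 15)) = -(-(-10 - 4212)/18 - 2*(-14)) = -(-1/18*(-4222) + 28) = -(2111/9 + 28) = -1*2363/9 = -2363/9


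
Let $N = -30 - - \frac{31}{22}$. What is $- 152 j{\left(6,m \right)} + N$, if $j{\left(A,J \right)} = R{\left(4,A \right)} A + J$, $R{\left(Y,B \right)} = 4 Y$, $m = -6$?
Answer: $- \frac{301589}{22} \approx -13709.0$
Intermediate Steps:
$j{\left(A,J \right)} = J + 16 A$ ($j{\left(A,J \right)} = 4 \cdot 4 A + J = 16 A + J = J + 16 A$)
$N = - \frac{629}{22}$ ($N = -30 - \left(-31\right) \frac{1}{22} = -30 - - \frac{31}{22} = -30 + \frac{31}{22} = - \frac{629}{22} \approx -28.591$)
$- 152 j{\left(6,m \right)} + N = - 152 \left(-6 + 16 \cdot 6\right) - \frac{629}{22} = - 152 \left(-6 + 96\right) - \frac{629}{22} = \left(-152\right) 90 - \frac{629}{22} = -13680 - \frac{629}{22} = - \frac{301589}{22}$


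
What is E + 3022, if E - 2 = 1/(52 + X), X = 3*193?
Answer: 1908145/631 ≈ 3024.0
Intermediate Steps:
X = 579
E = 1263/631 (E = 2 + 1/(52 + 579) = 2 + 1/631 = 1263/631 ≈ 2.0016)
E + 3022 = 1263/631 + 3022 = 1908145/631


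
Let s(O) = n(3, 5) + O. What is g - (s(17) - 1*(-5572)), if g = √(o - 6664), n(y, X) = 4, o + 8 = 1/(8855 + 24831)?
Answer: -5593 + I*√7571029254826/33686 ≈ -5593.0 + 81.682*I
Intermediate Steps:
o = -269487/33686 (o = -8 + 1/(8855 + 24831) = -8 + 1/33686 = -269487/33686 ≈ -8.0000)
s(O) = 4 + O
g = I*√7571029254826/33686 (g = √(-269487/33686 - 6664) = √(-224752991/33686) = I*√7571029254826/33686 ≈ 81.682*I)
g - (s(17) - 1*(-5572)) = I*√7571029254826/33686 - ((4 + 17) - 1*(-5572)) = I*√7571029254826/33686 - (21 + 5572) = I*√7571029254826/33686 - 1*5593 = I*√7571029254826/33686 - 5593 = -5593 + I*√7571029254826/33686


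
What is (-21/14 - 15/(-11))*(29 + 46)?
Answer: -225/22 ≈ -10.227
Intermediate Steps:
(-21/14 - 15/(-11))*(29 + 46) = (-21*1/14 - 15*(-1/11))*75 = (-3/2 + 15/11)*75 = -3/22*75 = -225/22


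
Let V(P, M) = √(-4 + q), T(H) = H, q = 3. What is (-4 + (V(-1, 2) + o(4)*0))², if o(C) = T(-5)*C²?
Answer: (-4 + I)² ≈ 15.0 - 8.0*I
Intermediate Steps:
o(C) = -5*C²
V(P, M) = I (V(P, M) = √(-4 + 3) = √(-1) = I)
(-4 + (V(-1, 2) + o(4)*0))² = (-4 + (I - 5*4²*0))² = (-4 + (I - 5*16*0))² = (-4 + (I - 80*0))² = (-4 + (I + 0))² = (-4 + I)²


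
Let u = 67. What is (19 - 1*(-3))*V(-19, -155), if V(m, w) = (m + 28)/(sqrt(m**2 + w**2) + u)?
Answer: -13266/19897 + 198*sqrt(24386)/19897 ≈ 0.88725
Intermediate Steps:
V(m, w) = (28 + m)/(67 + sqrt(m**2 + w**2)) (V(m, w) = (m + 28)/(sqrt(m**2 + w**2) + 67) = (28 + m)/(67 + sqrt(m**2 + w**2)))
(19 - 1*(-3))*V(-19, -155) = (19 - 1*(-3))*((28 - 19)/(67 + sqrt((-19)**2 + (-155)**2))) = (19 + 3)*(9/(67 + sqrt(361 + 24025))) = 22*(9/(67 + sqrt(24386))) = 198/(67 + sqrt(24386))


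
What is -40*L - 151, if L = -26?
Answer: 889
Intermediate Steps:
-40*L - 151 = -40*(-26) - 151 = 1040 - 151 = 889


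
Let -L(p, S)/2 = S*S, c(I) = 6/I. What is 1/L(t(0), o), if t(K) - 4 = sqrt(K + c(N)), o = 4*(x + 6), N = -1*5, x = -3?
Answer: -1/288 ≈ -0.0034722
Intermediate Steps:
N = -5
o = 12 (o = 4*(-3 + 6) = 4*3 = 12)
t(K) = 4 + sqrt(-6/5 + K) (t(K) = 4 + sqrt(K + 6/(-5)) = 4 + sqrt(K + 6*(-1/5)) = 4 + sqrt(K - 6/5) = 4 + sqrt(-6/5 + K))
L(p, S) = -2*S**2 (L(p, S) = -2*S*S = -2*S**2)
1/L(t(0), o) = 1/(-2*12**2) = 1/(-2*144) = 1/(-288) = -1/288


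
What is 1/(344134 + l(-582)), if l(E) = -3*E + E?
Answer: 1/345298 ≈ 2.8960e-6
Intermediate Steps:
l(E) = -2*E
1/(344134 + l(-582)) = 1/(344134 - 2*(-582)) = 1/(344134 + 1164) = 1/345298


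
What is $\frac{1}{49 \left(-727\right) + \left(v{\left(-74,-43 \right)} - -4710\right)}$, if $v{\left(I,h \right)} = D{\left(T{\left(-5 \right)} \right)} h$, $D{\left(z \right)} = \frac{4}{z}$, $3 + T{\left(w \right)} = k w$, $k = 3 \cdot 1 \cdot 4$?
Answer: $- \frac{63}{1947347} \approx -3.2352 \cdot 10^{-5}$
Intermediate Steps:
$k = 12$ ($k = 3 \cdot 4 = 12$)
$T{\left(w \right)} = -3 + 12 w$
$v{\left(I,h \right)} = - \frac{4 h}{63}$ ($v{\left(I,h \right)} = \frac{4}{-3 + 12 \left(-5\right)} h = \frac{4}{-3 - 60} h = \frac{4}{-63} h = 4 \left(- \frac{1}{63}\right) h = - \frac{4 h}{63}$)
$\frac{1}{49 \left(-727\right) + \left(v{\left(-74,-43 \right)} - -4710\right)} = \frac{1}{49 \left(-727\right) - - \frac{296902}{63}} = \frac{1}{-35623 + \left(\frac{172}{63} + 4710\right)} = \frac{1}{-35623 + \frac{296902}{63}} = \frac{1}{- \frac{1947347}{63}} = - \frac{63}{1947347}$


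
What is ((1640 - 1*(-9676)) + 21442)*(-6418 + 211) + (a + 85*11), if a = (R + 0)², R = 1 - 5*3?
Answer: -203327775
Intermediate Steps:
R = -14 (R = 1 - 15 = -14)
a = 196 (a = (-14 + 0)² = (-14)² = 196)
((1640 - 1*(-9676)) + 21442)*(-6418 + 211) + (a + 85*11) = ((1640 - 1*(-9676)) + 21442)*(-6418 + 211) + (196 + 85*11) = ((1640 + 9676) + 21442)*(-6207) + (196 + 935) = (11316 + 21442)*(-6207) + 1131 = 32758*(-6207) + 1131 = -203328906 + 1131 = -203327775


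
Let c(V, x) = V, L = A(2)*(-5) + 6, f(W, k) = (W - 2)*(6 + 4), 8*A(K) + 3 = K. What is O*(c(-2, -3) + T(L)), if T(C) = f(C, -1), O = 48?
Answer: 2124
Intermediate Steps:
A(K) = -3/8 + K/8
f(W, k) = -20 + 10*W (f(W, k) = (-2 + W)*10 = -20 + 10*W)
L = 53/8 (L = (-3/8 + (⅛)*2)*(-5) + 6 = (-3/8 + ¼)*(-5) + 6 = -⅛*(-5) + 6 = 5/8 + 6 = 53/8 ≈ 6.6250)
T(C) = -20 + 10*C
O*(c(-2, -3) + T(L)) = 48*(-2 + (-20 + 10*(53/8))) = 48*(-2 + (-20 + 265/4)) = 48*(-2 + 185/4) = 48*(177/4) = 2124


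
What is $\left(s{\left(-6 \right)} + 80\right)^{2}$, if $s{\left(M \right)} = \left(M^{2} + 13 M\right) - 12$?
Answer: $676$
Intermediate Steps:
$s{\left(M \right)} = -12 + M^{2} + 13 M$
$\left(s{\left(-6 \right)} + 80\right)^{2} = \left(\left(-12 + \left(-6\right)^{2} + 13 \left(-6\right)\right) + 80\right)^{2} = \left(\left(-12 + 36 - 78\right) + 80\right)^{2} = \left(-54 + 80\right)^{2} = 26^{2} = 676$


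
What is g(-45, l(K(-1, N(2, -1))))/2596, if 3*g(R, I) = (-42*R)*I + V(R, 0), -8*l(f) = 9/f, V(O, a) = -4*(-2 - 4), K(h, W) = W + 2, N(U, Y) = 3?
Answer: -535/10384 ≈ -0.051522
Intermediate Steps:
K(h, W) = 2 + W
V(O, a) = 24 (V(O, a) = -4*(-6) = 24)
l(f) = -9/(8*f)
g(R, I) = 8 - 14*I*R (g(R, I) = ((-42*R)*I + 24)/3 = (-42*I*R + 24)/3 = (24 - 42*I*R)/3 = 8 - 14*I*R)
g(-45, l(K(-1, N(2, -1))))/2596 = (8 - 14*(-9/(8*(2 + 3)))*(-45))/2596 = (8 - 14*(-9/8/5)*(-45))*(1/2596) = (8 - 14*(-9/8*1/5)*(-45))*(1/2596) = (8 - 14*(-9/40)*(-45))*(1/2596) = (8 - 567/4)*(1/2596) = -535/4*1/2596 = -535/10384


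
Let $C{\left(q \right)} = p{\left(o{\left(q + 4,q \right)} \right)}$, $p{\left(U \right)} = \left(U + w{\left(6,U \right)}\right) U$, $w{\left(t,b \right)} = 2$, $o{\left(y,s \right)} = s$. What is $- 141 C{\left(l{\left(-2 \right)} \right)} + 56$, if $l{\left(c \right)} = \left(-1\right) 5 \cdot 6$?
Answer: $-118384$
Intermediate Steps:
$l{\left(c \right)} = -30$ ($l{\left(c \right)} = \left(-5\right) 6 = -30$)
$p{\left(U \right)} = U \left(2 + U\right)$ ($p{\left(U \right)} = \left(U + 2\right) U = \left(2 + U\right) U = U \left(2 + U\right)$)
$C{\left(q \right)} = q \left(2 + q\right)$
$- 141 C{\left(l{\left(-2 \right)} \right)} + 56 = - 141 \left(- 30 \left(2 - 30\right)\right) + 56 = - 141 \left(\left(-30\right) \left(-28\right)\right) + 56 = \left(-141\right) 840 + 56 = -118440 + 56 = -118384$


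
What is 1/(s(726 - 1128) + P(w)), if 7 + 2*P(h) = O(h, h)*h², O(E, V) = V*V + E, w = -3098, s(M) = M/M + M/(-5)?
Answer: 10/460421345818899 ≈ 2.1719e-14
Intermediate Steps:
s(M) = 1 - M/5 (s(M) = 1 + M*(-⅕) = 1 - M/5)
O(E, V) = E + V² (O(E, V) = V² + E = E + V²)
P(h) = -7/2 + h²*(h + h²)/2 (P(h) = -7/2 + ((h + h²)*h²)/2 = -7/2 + (h²*(h + h²))/2 = -7/2 + h²*(h + h²)/2)
1/(s(726 - 1128) + P(w)) = 1/((1 - (726 - 1128)/5) + (-7/2 + (½)*(-3098)³*(1 - 3098))) = 1/((1 - ⅕*(-402)) + (-7/2 + (½)*(-29733377192)*(-3097))) = 1/((1 + 402/5) + (-7/2 + 46042134581812)) = 1/(407/5 + 92084269163617/2) = 1/(460421345818899/10) = 10/460421345818899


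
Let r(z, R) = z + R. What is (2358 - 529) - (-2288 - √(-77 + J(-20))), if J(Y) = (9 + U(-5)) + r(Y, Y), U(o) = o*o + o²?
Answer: 4117 + I*√58 ≈ 4117.0 + 7.6158*I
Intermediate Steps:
U(o) = 2*o² (U(o) = o² + o² = 2*o²)
r(z, R) = R + z
J(Y) = 59 + 2*Y (J(Y) = (9 + 2*(-5)²) + (Y + Y) = (9 + 2*25) + 2*Y = (9 + 50) + 2*Y = 59 + 2*Y)
(2358 - 529) - (-2288 - √(-77 + J(-20))) = (2358 - 529) - (-2288 - √(-77 + (59 + 2*(-20)))) = 1829 - (-2288 - √(-77 + (59 - 40))) = 1829 - (-2288 - √(-77 + 19)) = 1829 - (-2288 - √(-58)) = 1829 - (-2288 - I*√58) = 1829 + (2288 + I*√58) = 4117 + I*√58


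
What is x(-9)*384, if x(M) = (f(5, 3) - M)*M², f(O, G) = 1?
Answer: 311040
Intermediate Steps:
x(M) = M²*(1 - M) (x(M) = (1 - M)*M² = M²*(1 - M))
x(-9)*384 = ((-9)²*(1 - 1*(-9)))*384 = (81*(1 + 9))*384 = (81*10)*384 = 810*384 = 311040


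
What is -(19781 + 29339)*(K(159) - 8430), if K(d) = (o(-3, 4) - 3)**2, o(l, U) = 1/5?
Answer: 2068482496/5 ≈ 4.1370e+8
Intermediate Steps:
o(l, U) = 1/5
K(d) = 196/25 (K(d) = (1/5 - 3)**2 = (-14/5)**2 = 196/25)
-(19781 + 29339)*(K(159) - 8430) = -(19781 + 29339)*(196/25 - 8430) = -49120*(-210554)/25 = -1*(-2068482496/5) = 2068482496/5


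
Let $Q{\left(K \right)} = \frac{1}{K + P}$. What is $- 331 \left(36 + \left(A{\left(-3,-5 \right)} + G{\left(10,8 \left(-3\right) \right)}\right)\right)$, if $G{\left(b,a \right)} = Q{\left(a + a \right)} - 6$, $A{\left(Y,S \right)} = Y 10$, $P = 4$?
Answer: $\frac{331}{44} \approx 7.5227$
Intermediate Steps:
$Q{\left(K \right)} = \frac{1}{4 + K}$ ($Q{\left(K \right)} = \frac{1}{K + 4} = \frac{1}{4 + K}$)
$A{\left(Y,S \right)} = 10 Y$
$G{\left(b,a \right)} = -6 + \frac{1}{4 + 2 a}$ ($G{\left(b,a \right)} = \frac{1}{4 + \left(a + a\right)} - 6 = \frac{1}{4 + 2 a} - 6 = -6 + \frac{1}{4 + 2 a}$)
$- 331 \left(36 + \left(A{\left(-3,-5 \right)} + G{\left(10,8 \left(-3\right) \right)}\right)\right) = - 331 \left(36 + \left(10 \left(-3\right) + \frac{-23 - 12 \cdot 8 \left(-3\right)}{2 \left(2 + 8 \left(-3\right)\right)}\right)\right) = - 331 \left(36 - \left(30 - \frac{-23 - -288}{2 \left(2 - 24\right)}\right)\right) = - 331 \left(36 - \left(30 - \frac{-23 + 288}{2 \left(-22\right)}\right)\right) = - 331 \left(36 - \left(30 + \frac{1}{44} \cdot 265\right)\right) = - 331 \left(36 - \frac{1585}{44}\right) = \left(-331\right) \left(- \frac{1}{44}\right) = \frac{331}{44}$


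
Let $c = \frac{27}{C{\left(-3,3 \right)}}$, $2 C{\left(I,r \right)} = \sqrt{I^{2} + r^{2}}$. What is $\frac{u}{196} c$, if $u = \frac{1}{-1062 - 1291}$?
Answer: $- \frac{9 \sqrt{2}}{461188} \approx -2.7598 \cdot 10^{-5}$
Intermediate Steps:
$C{\left(I,r \right)} = \frac{\sqrt{I^{2} + r^{2}}}{2}$
$u = - \frac{1}{2353}$ ($u = \frac{1}{-2353} = - \frac{1}{2353} \approx -0.00042499$)
$c = 9 \sqrt{2}$ ($c = \frac{27}{\frac{1}{2} \sqrt{\left(-3\right)^{2} + 3^{2}}} = \frac{27}{\frac{1}{2} \sqrt{9 + 9}} = \frac{27}{\frac{1}{2} \sqrt{18}} = \frac{27}{\frac{1}{2} \cdot 3 \sqrt{2}} = \frac{27}{\frac{3}{2} \sqrt{2}} = 27 \frac{\sqrt{2}}{3} = 9 \sqrt{2} \approx 12.728$)
$\frac{u}{196} c = - \frac{1}{2353 \cdot 196} \cdot 9 \sqrt{2} = \left(- \frac{1}{2353}\right) \frac{1}{196} \cdot 9 \sqrt{2} = - \frac{9 \sqrt{2}}{461188}$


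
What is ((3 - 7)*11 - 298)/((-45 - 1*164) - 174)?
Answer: 342/383 ≈ 0.89295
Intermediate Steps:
((3 - 7)*11 - 298)/((-45 - 1*164) - 174) = (-4*11 - 298)/((-45 - 164) - 174) = (-44 - 298)/(-209 - 174) = -342/(-383) = -342*(-1/383) = 342/383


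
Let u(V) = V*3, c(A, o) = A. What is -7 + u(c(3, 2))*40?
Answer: 353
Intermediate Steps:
u(V) = 3*V
-7 + u(c(3, 2))*40 = -7 + (3*3)*40 = -7 + 9*40 = -7 + 360 = 353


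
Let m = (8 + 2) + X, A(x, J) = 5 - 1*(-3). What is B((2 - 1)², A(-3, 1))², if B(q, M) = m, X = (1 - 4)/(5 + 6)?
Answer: 11449/121 ≈ 94.620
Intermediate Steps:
X = -3/11 ≈ -0.27273
A(x, J) = 8 (A(x, J) = 5 + 3 = 8)
m = 107/11 (m = (8 + 2) - 3/11 = 10 - 3/11 = 107/11 ≈ 9.7273)
B(q, M) = 107/11
B((2 - 1)², A(-3, 1))² = (107/11)² = 11449/121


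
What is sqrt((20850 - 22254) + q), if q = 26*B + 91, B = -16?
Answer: I*sqrt(1729) ≈ 41.581*I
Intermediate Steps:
q = -325 (q = 26*(-16) + 91 = -416 + 91 = -325)
sqrt((20850 - 22254) + q) = sqrt((20850 - 22254) - 325) = sqrt(-1404 - 325) = sqrt(-1729) = I*sqrt(1729)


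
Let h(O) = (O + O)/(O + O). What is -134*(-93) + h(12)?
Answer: 12463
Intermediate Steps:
h(O) = 1 (h(O) = (2*O)/((2*O)) = (2*O)*(1/(2*O)) = 1)
-134*(-93) + h(12) = -134*(-93) + 1 = 12462 + 1 = 12463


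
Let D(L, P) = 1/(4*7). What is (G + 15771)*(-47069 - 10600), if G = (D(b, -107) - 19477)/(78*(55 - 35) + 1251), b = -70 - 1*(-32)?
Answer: -23851100895399/26236 ≈ -9.0910e+8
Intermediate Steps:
b = -38 (b = -70 + 32 = -38)
D(L, P) = 1/28
G = -181785/26236 (G = (1/28 - 19477)/(78*(55 - 35) + 1251) = -545355/(28*(78*20 + 1251)) = -545355/(28*(1560 + 1251)) = -545355/28/2811 = -545355/28*1/2811 = -181785/26236 ≈ -6.9288)
(G + 15771)*(-47069 - 10600) = (-181785/26236 + 15771)*(-47069 - 10600) = (413586171/26236)*(-57669) = -23851100895399/26236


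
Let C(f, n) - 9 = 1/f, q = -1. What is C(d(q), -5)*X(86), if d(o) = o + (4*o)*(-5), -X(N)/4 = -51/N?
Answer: 408/19 ≈ 21.474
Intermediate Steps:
X(N) = 204/N (X(N) = -(-204)/N = 204/N)
d(o) = -19*o (d(o) = o - 20*o = -19*o)
C(f, n) = 9 + 1/f
C(d(q), -5)*X(86) = (9 + 1/(-19*(-1)))*(204/86) = (9 + 1/19)*(204*(1/86)) = (9 + 1/19)*(102/43) = (172/19)*(102/43) = 408/19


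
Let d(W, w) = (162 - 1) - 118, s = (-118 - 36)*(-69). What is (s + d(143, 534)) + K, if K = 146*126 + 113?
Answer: 29178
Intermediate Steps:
s = 10626 (s = -154*(-69) = 10626)
K = 18509 (K = 18396 + 113 = 18509)
d(W, w) = 43 (d(W, w) = 161 - 118 = 43)
(s + d(143, 534)) + K = (10626 + 43) + 18509 = 10669 + 18509 = 29178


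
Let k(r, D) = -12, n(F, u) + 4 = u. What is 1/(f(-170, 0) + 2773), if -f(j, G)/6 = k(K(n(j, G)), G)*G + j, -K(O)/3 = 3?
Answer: 1/3793 ≈ 0.00026364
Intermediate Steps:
n(F, u) = -4 + u
K(O) = -9 (K(O) = -3*3 = -9)
f(j, G) = -6*j + 72*G (f(j, G) = -6*(-12*G + j) = -6*(j - 12*G) = -6*j + 72*G)
1/(f(-170, 0) + 2773) = 1/((-6*(-170) + 72*0) + 2773) = 1/((1020 + 0) + 2773) = 1/(1020 + 2773) = 1/3793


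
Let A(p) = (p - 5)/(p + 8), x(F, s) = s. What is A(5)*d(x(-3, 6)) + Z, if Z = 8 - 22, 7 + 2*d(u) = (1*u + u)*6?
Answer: -14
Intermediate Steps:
d(u) = -7/2 + 6*u (d(u) = -7/2 + ((1*u + u)*6)/2 = -7/2 + ((u + u)*6)/2 = -7/2 + ((2*u)*6)/2 = -7/2 + (12*u)/2 = -7/2 + 6*u)
Z = -14
A(p) = (-5 + p)/(8 + p)
A(5)*d(x(-3, 6)) + Z = ((-5 + 5)/(8 + 5))*(-7/2 + 6*6) - 14 = (0/13)*(-7/2 + 36) - 14 = ((1/13)*0)*(65/2) - 14 = 0*(65/2) - 14 = 0 - 14 = -14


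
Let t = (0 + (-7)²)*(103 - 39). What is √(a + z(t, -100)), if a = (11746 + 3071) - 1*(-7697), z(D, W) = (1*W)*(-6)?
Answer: √23114 ≈ 152.03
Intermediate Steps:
t = 3136 (t = (0 + 49)*64 = 49*64 = 3136)
z(D, W) = -6*W (z(D, W) = W*(-6) = -6*W)
a = 22514 (a = 14817 + 7697 = 22514)
√(a + z(t, -100)) = √(22514 - 6*(-100)) = √(22514 + 600) = √23114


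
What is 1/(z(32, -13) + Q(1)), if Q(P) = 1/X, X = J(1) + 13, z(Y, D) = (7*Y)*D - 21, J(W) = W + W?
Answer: -15/43994 ≈ -0.00034096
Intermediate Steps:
J(W) = 2*W
z(Y, D) = -21 + 7*D*Y (z(Y, D) = 7*D*Y - 21 = -21 + 7*D*Y)
X = 15 (X = 2*1 + 13 = 2 + 13 = 15)
Q(P) = 1/15
1/(z(32, -13) + Q(1)) = 1/((-21 + 7*(-13)*32) + 1/15) = 1/((-21 - 2912) + 1/15) = 1/(-2933 + 1/15) = 1/(-43994/15) = -15/43994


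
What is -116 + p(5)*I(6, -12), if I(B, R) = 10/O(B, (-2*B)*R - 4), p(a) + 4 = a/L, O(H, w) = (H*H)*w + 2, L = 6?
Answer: -1754711/15126 ≈ -116.01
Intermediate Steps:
O(H, w) = 2 + w*H**2 (O(H, w) = H**2*w + 2 = w*H**2 + 2 = 2 + w*H**2)
p(a) = -4 + a/6
I(B, R) = 10/(2 + B**2*(-4 - 2*B*R)) (I(B, R) = 10/(2 + ((-2*B)*R - 4)*B**2) = 10/(2 + (-2*B*R - 4)*B**2) = 10/(2 + (-4 - 2*B*R)*B**2) = 10/(2 + B**2*(-4 - 2*B*R)))
-116 + p(5)*I(6, -12) = -116 + (-4 + (1/6)*5)*(-5/(-1 + 6**2*(2 + 6*(-12)))) = -116 + (-4 + 5/6)*(-5/(-1 + 36*(2 - 72))) = -116 - (-95)/(6*(-1 + 36*(-70))) = -116 - (-95)/(6*(-1 - 2520)) = -116 - (-95)/(6*(-2521)) = -116 - (-95)*(-1)/(6*2521) = -116 - 19/6*5/2521 = -116 - 95/15126 = -1754711/15126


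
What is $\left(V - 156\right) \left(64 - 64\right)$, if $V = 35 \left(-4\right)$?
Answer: $0$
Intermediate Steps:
$V = -140$
$\left(V - 156\right) \left(64 - 64\right) = \left(-140 - 156\right) \left(64 - 64\right) = \left(-296\right) 0 = 0$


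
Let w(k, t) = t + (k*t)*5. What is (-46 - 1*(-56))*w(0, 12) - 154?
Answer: -34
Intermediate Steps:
w(k, t) = t + 5*k*t
(-46 - 1*(-56))*w(0, 12) - 154 = (-46 - 1*(-56))*(12*(1 + 5*0)) - 154 = (-46 + 56)*(12*(1 + 0)) - 154 = 10*(12*1) - 154 = 10*12 - 154 = 120 - 154 = -34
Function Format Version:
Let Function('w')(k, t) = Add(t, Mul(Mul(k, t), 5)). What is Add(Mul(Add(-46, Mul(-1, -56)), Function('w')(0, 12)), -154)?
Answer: -34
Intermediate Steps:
Function('w')(k, t) = Add(t, Mul(5, k, t))
Add(Mul(Add(-46, Mul(-1, -56)), Function('w')(0, 12)), -154) = Add(Mul(Add(-46, Mul(-1, -56)), Mul(12, Add(1, Mul(5, 0)))), -154) = Add(Mul(Add(-46, 56), Mul(12, Add(1, 0))), -154) = Add(Mul(10, Mul(12, 1)), -154) = Add(Mul(10, 12), -154) = Add(120, -154) = -34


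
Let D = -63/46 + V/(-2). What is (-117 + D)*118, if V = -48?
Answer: -256119/23 ≈ -11136.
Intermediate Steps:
D = 1041/46 (D = -63/46 - 48/(-2) = -63*1/46 - 48*(-½) = -63/46 + 24 = 1041/46 ≈ 22.630)
(-117 + D)*118 = (-117 + 1041/46)*118 = -4341/46*118 = -256119/23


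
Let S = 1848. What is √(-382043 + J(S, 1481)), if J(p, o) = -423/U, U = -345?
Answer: 2*I*√1263125615/115 ≈ 618.1*I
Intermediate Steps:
J(p, o) = 141/115 (J(p, o) = -423/(-345) = -423*(-1/345) = 141/115)
√(-382043 + J(S, 1481)) = √(-382043 + 141/115) = √(-43934804/115) = 2*I*√1263125615/115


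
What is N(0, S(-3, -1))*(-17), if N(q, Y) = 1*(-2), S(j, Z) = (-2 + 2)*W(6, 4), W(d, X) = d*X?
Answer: 34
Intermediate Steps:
W(d, X) = X*d
S(j, Z) = 0 (S(j, Z) = (-2 + 2)*(4*6) = 0*24 = 0)
N(q, Y) = -2
N(0, S(-3, -1))*(-17) = -2*(-17) = 34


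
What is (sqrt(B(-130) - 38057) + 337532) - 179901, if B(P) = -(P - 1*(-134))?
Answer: 157631 + 3*I*sqrt(4229) ≈ 1.5763e+5 + 195.09*I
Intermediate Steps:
B(P) = -134 - P (B(P) = -(P + 134) = -(134 + P) = -134 - P)
(sqrt(B(-130) - 38057) + 337532) - 179901 = (sqrt((-134 - 1*(-130)) - 38057) + 337532) - 179901 = (sqrt((-134 + 130) - 38057) + 337532) - 179901 = (sqrt(-4 - 38057) + 337532) - 179901 = (sqrt(-38061) + 337532) - 179901 = (3*I*sqrt(4229) + 337532) - 179901 = (337532 + 3*I*sqrt(4229)) - 179901 = 157631 + 3*I*sqrt(4229)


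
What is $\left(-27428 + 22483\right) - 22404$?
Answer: $-27349$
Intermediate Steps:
$\left(-27428 + 22483\right) - 22404 = -4945 - 22404 = -27349$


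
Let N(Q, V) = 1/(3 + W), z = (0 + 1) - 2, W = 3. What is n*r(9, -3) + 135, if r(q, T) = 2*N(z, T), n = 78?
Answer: 161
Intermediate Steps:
z = -1 (z = 1 - 2 = -1)
N(Q, V) = ⅙ (N(Q, V) = 1/(3 + 3) = 1/6 = ⅙)
r(q, T) = ⅓ (r(q, T) = 2*(⅙) = ⅓)
n*r(9, -3) + 135 = 78*(⅓) + 135 = 26 + 135 = 161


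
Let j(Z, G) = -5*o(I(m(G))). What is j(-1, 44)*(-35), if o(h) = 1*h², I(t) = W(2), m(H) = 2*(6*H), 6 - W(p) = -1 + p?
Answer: 4375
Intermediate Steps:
W(p) = 7 - p (W(p) = 6 - (-1 + p) = 6 + (1 - p) = 7 - p)
m(H) = 12*H
I(t) = 5 (I(t) = 7 - 1*2 = 7 - 2 = 5)
o(h) = h²
j(Z, G) = -125 (j(Z, G) = -5*5² = -5*25 = -125)
j(-1, 44)*(-35) = -125*(-35) = 4375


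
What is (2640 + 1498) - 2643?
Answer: 1495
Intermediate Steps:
(2640 + 1498) - 2643 = 4138 - 2643 = 1495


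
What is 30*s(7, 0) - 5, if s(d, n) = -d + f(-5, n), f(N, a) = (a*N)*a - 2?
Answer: -275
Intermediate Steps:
f(N, a) = -2 + N*a² (f(N, a) = (N*a)*a - 2 = N*a² - 2 = -2 + N*a²)
s(d, n) = -2 - d - 5*n² (s(d, n) = -d + (-2 - 5*n²) = -2 - d - 5*n²)
30*s(7, 0) - 5 = 30*(-2 - 1*7 - 5*0²) - 5 = 30*(-2 - 7 - 5*0) - 5 = 30*(-2 - 7 + 0) - 5 = 30*(-9) - 5 = -270 - 5 = -275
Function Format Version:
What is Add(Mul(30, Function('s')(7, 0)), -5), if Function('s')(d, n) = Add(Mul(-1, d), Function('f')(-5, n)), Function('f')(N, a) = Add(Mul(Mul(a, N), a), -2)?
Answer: -275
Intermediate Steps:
Function('f')(N, a) = Add(-2, Mul(N, Pow(a, 2))) (Function('f')(N, a) = Add(Mul(Mul(N, a), a), -2) = Add(Mul(N, Pow(a, 2)), -2) = Add(-2, Mul(N, Pow(a, 2))))
Function('s')(d, n) = Add(-2, Mul(-1, d), Mul(-5, Pow(n, 2))) (Function('s')(d, n) = Add(Mul(-1, d), Add(-2, Mul(-5, Pow(n, 2)))) = Add(-2, Mul(-1, d), Mul(-5, Pow(n, 2))))
Add(Mul(30, Function('s')(7, 0)), -5) = Add(Mul(30, Add(-2, Mul(-1, 7), Mul(-5, Pow(0, 2)))), -5) = Add(Mul(30, Add(-2, -7, Mul(-5, 0))), -5) = Add(Mul(30, Add(-2, -7, 0)), -5) = Add(Mul(30, -9), -5) = Add(-270, -5) = -275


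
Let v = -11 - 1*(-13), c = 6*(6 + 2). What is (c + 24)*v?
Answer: 144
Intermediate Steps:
c = 48 (c = 6*8 = 48)
v = 2 (v = -11 + 13 = 2)
(c + 24)*v = (48 + 24)*2 = 72*2 = 144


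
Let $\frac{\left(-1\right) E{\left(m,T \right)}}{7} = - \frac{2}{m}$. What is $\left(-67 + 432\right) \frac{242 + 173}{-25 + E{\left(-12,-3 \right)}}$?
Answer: $- \frac{908850}{157} \approx -5788.9$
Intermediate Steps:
$E{\left(m,T \right)} = \frac{14}{m}$ ($E{\left(m,T \right)} = - 7 \left(- \frac{2}{m}\right) = \frac{14}{m}$)
$\left(-67 + 432\right) \frac{242 + 173}{-25 + E{\left(-12,-3 \right)}} = \left(-67 + 432\right) \frac{242 + 173}{-25 + \frac{14}{-12}} = 365 \frac{415}{-25 + 14 \left(- \frac{1}{12}\right)} = 365 \frac{415}{-25 - \frac{7}{6}} = 365 \frac{415}{- \frac{157}{6}} = 365 \cdot 415 \left(- \frac{6}{157}\right) = 365 \left(- \frac{2490}{157}\right) = - \frac{908850}{157}$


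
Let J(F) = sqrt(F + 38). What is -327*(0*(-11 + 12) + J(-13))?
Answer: -1635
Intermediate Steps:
J(F) = sqrt(38 + F)
-327*(0*(-11 + 12) + J(-13)) = -327*(0*(-11 + 12) + sqrt(38 - 13)) = -327*(0*1 + sqrt(25)) = -327*(0 + 5) = -327*5 = -1635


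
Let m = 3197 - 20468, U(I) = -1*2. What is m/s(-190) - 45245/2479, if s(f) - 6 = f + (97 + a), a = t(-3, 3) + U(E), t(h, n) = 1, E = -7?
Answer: 38833249/218152 ≈ 178.01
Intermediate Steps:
U(I) = -2
a = -1 (a = 1 - 2 = -1)
m = -17271
s(f) = 102 + f (s(f) = 6 + (f + (97 - 1)) = 6 + (f + 96) = 6 + (96 + f) = 102 + f)
m/s(-190) - 45245/2479 = -17271/(102 - 190) - 45245/2479 = -17271/(-88) - 45245*1/2479 = -17271*(-1/88) - 45245/2479 = 17271/88 - 45245/2479 = 38833249/218152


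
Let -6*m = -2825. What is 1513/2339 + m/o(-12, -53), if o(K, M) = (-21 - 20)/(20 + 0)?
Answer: -65890651/287697 ≈ -229.03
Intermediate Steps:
o(K, M) = -41/20
m = 2825/6 (m = -⅙*(-2825) = 2825/6 ≈ 470.83)
1513/2339 + m/o(-12, -53) = 1513/2339 + 2825/(6*(-41/20)) = 1513*(1/2339) + (2825/6)*(-20/41) = 1513/2339 - 28250/123 = -65890651/287697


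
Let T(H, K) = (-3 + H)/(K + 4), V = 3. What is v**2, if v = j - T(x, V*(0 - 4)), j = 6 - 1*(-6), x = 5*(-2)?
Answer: 6889/64 ≈ 107.64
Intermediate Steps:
x = -10
T(H, K) = (-3 + H)/(4 + K)
j = 12 (j = 6 + 6 = 12)
v = 83/8 (v = 12 - (-3 - 10)/(4 + 3*(0 - 4)) = 12 - (-13)/(4 + 3*(-4)) = 12 - (-13)/(4 - 12) = 12 - (-13)/(-8) = 12 - (-1)*(-13)/8 = 12 - 1*13/8 = 12 - 13/8 = 83/8 ≈ 10.375)
v**2 = (83/8)**2 = 6889/64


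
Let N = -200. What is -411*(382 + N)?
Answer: -74802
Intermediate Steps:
-411*(382 + N) = -411*(382 - 200) = -411*182 = -74802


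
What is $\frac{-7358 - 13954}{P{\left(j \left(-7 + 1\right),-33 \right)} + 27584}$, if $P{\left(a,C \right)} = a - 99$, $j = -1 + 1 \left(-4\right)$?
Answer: $- \frac{21312}{27515} \approx -0.77456$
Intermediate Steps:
$j = -5$ ($j = -1 - 4 = -5$)
$P{\left(a,C \right)} = -99 + a$ ($P{\left(a,C \right)} = a - 99 = -99 + a$)
$\frac{-7358 - 13954}{P{\left(j \left(-7 + 1\right),-33 \right)} + 27584} = \frac{-7358 - 13954}{\left(-99 - 5 \left(-7 + 1\right)\right) + 27584} = - \frac{21312}{\left(-99 - -30\right) + 27584} = - \frac{21312}{\left(-99 + 30\right) + 27584} = - \frac{21312}{-69 + 27584} = - \frac{21312}{27515}$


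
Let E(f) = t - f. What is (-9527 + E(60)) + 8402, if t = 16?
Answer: -1169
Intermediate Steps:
E(f) = 16 - f
(-9527 + E(60)) + 8402 = (-9527 + (16 - 1*60)) + 8402 = (-9527 + (16 - 60)) + 8402 = (-9527 - 44) + 8402 = -9571 + 8402 = -1169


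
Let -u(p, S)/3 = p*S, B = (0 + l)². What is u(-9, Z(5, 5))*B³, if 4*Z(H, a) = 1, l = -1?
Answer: 27/4 ≈ 6.7500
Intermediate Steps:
B = 1 (B = (0 - 1)² = (-1)² = 1)
Z(H, a) = ¼ (Z(H, a) = (¼)*1 = ¼)
u(p, S) = -3*S*p (u(p, S) = -3*p*S = -3*S*p)
u(-9, Z(5, 5))*B³ = -3*¼*(-9)*1³ = (27/4)*1 = 27/4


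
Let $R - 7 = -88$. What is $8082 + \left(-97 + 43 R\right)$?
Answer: $4502$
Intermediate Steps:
$R = -81$ ($R = 7 - 88 = -81$)
$8082 + \left(-97 + 43 R\right) = 8082 + \left(-97 + 43 \left(-81\right)\right) = 8082 - 3580 = 4502$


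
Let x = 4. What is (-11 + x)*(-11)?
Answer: 77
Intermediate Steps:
(-11 + x)*(-11) = (-11 + 4)*(-11) = -7*(-11) = 77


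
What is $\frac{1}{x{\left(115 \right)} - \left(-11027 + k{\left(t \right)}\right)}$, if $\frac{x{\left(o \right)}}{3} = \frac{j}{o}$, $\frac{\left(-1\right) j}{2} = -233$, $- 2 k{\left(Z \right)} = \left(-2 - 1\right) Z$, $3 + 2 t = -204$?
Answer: $\frac{460}{5149427} \approx 8.933 \cdot 10^{-5}$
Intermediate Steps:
$t = - \frac{207}{2}$ ($t = - \frac{3}{2} + \frac{1}{2} \left(-204\right) = - \frac{3}{2} - 102 = - \frac{207}{2} \approx -103.5$)
$k{\left(Z \right)} = \frac{3 Z}{2}$ ($k{\left(Z \right)} = - \frac{\left(-2 - 1\right) Z}{2} = - \frac{\left(-3\right) Z}{2} = \frac{3 Z}{2}$)
$j = 466$ ($j = \left(-2\right) \left(-233\right) = 466$)
$x{\left(o \right)} = \frac{1398}{o}$ ($x{\left(o \right)} = 3 \frac{466}{o} = \frac{1398}{o}$)
$\frac{1}{x{\left(115 \right)} - \left(-11027 + k{\left(t \right)}\right)} = \frac{1}{\frac{1398}{115} + \left(11027 - \frac{3}{2} \left(- \frac{207}{2}\right)\right)} = \frac{1}{1398 \cdot \frac{1}{115} + \left(11027 - - \frac{621}{4}\right)} = \frac{1}{\frac{1398}{115} + \left(11027 + \frac{621}{4}\right)} = \frac{1}{\frac{1398}{115} + \frac{44729}{4}} = \frac{1}{\frac{5149427}{460}} = \frac{460}{5149427}$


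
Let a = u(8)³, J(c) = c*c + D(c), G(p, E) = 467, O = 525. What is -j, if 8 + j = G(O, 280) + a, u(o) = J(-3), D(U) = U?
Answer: -675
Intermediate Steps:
J(c) = c + c² (J(c) = c*c + c = c² + c = c + c²)
u(o) = 6 (u(o) = -3*(1 - 3) = -3*(-2) = 6)
a = 216 (a = 6³ = 216)
j = 675 (j = -8 + (467 + 216) = -8 + 683 = 675)
-j = -1*675 = -675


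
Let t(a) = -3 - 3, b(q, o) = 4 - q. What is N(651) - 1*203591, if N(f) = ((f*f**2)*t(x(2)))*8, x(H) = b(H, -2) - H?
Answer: -13243137239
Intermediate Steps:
x(H) = 4 - 2*H (x(H) = (4 - H) - H = 4 - 2*H)
t(a) = -6
N(f) = -48*f**3 (N(f) = ((f*f**2)*(-6))*8 = (f**3*(-6))*8 = -6*f**3*8 = -48*f**3)
N(651) - 1*203591 = -48*651**3 - 1*203591 = -48*275894451 - 203591 = -13242933648 - 203591 = -13243137239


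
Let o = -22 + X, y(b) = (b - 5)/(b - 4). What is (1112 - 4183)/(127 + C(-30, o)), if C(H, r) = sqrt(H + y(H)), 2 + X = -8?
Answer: -13260578/549371 + 3071*I*sqrt(33490)/549371 ≈ -24.138 + 1.023*I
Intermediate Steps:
X = -10 (X = -2 - 8 = -10)
y(b) = (-5 + b)/(-4 + b)
o = -32 (o = -22 - 10 = -32)
C(H, r) = sqrt(H + (-5 + H)/(-4 + H))
(1112 - 4183)/(127 + C(-30, o)) = (1112 - 4183)/(127 + sqrt((-5 - 30 - 30*(-4 - 30))/(-4 - 30))) = -3071/(127 + sqrt((-5 - 30 - 30*(-34))/(-34))) = -3071/(127 + sqrt(-(-5 - 30 + 1020)/34)) = -3071/(127 + sqrt(-1/34*985)) = -3071/(127 + sqrt(-985/34)) = -3071/(127 + I*sqrt(33490)/34)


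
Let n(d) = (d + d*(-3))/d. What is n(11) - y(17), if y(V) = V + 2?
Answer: -21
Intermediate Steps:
y(V) = 2 + V
n(d) = -2 (n(d) = (d - 3*d)/d = (-2*d)/d = -2)
n(11) - y(17) = -2 - (2 + 17) = -2 - 1*19 = -2 - 19 = -21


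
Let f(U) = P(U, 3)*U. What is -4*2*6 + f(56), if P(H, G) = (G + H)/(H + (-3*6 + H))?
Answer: -604/47 ≈ -12.851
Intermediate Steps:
P(H, G) = (G + H)/(-18 + 2*H) (P(H, G) = (G + H)/(H + (-18 + H)) = (G + H)/(-18 + 2*H))
f(U) = U*(3 + U)/(2*(-9 + U)) (f(U) = ((3 + U)/(2*(-9 + U)))*U = U*(3 + U)/(2*(-9 + U)))
-4*2*6 + f(56) = -4*2*6 + (½)*56*(3 + 56)/(-9 + 56) = -8*6 + (½)*56*59/47 = -48 + (½)*56*(1/47)*59 = -48 + 1652/47 = -604/47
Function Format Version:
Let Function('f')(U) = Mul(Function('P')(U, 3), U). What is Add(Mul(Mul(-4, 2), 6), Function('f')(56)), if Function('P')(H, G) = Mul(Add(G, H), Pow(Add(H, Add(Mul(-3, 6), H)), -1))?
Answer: Rational(-604, 47) ≈ -12.851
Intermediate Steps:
Function('P')(H, G) = Mul(Pow(Add(-18, Mul(2, H)), -1), Add(G, H)) (Function('P')(H, G) = Mul(Add(G, H), Pow(Add(H, Add(-18, H)), -1)) = Mul(Add(G, H), Pow(Add(-18, Mul(2, H)), -1)) = Mul(Pow(Add(-18, Mul(2, H)), -1), Add(G, H)))
Function('f')(U) = Mul(Rational(1, 2), U, Pow(Add(-9, U), -1), Add(3, U)) (Function('f')(U) = Mul(Mul(Rational(1, 2), Pow(Add(-9, U), -1), Add(3, U)), U) = Mul(Rational(1, 2), U, Pow(Add(-9, U), -1), Add(3, U)))
Add(Mul(Mul(-4, 2), 6), Function('f')(56)) = Add(Mul(Mul(-4, 2), 6), Mul(Rational(1, 2), 56, Pow(Add(-9, 56), -1), Add(3, 56))) = Add(Mul(-8, 6), Mul(Rational(1, 2), 56, Pow(47, -1), 59)) = Add(-48, Mul(Rational(1, 2), 56, Rational(1, 47), 59)) = Add(-48, Rational(1652, 47)) = Rational(-604, 47)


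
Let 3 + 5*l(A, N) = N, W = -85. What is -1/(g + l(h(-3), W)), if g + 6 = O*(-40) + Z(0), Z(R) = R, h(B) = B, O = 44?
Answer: 5/8918 ≈ 0.00056066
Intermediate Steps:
l(A, N) = -⅗ + N/5
g = -1766 (g = -6 + (44*(-40) + 0) = -6 + (-1760 + 0) = -6 - 1760 = -1766)
-1/(g + l(h(-3), W)) = -1/(-1766 + (-⅗ + (⅕)*(-85))) = -1/(-1766 + (-⅗ - 17)) = -1/(-1766 - 88/5) = -1/(-8918/5) = -1*(-5/8918) = 5/8918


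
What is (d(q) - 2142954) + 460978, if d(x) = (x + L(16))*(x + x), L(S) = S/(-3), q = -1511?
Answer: 8701150/3 ≈ 2.9004e+6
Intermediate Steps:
L(S) = -S/3 (L(S) = S*(-⅓) = -S/3)
d(x) = 2*x*(-16/3 + x) (d(x) = (x - ⅓*16)*(x + x) = (x - 16/3)*(2*x) = (-16/3 + x)*(2*x) = 2*x*(-16/3 + x))
(d(q) - 2142954) + 460978 = ((⅔)*(-1511)*(-16 + 3*(-1511)) - 2142954) + 460978 = ((⅔)*(-1511)*(-16 - 4533) - 2142954) + 460978 = ((⅔)*(-1511)*(-4549) - 2142954) + 460978 = (13747078/3 - 2142954) + 460978 = 7318216/3 + 460978 = 8701150/3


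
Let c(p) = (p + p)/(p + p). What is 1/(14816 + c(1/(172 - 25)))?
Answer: 1/14817 ≈ 6.7490e-5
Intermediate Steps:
c(p) = 1 (c(p) = (2*p)/((2*p)) = (2*p)*(1/(2*p)) = 1)
1/(14816 + c(1/(172 - 25))) = 1/(14816 + 1) = 1/14817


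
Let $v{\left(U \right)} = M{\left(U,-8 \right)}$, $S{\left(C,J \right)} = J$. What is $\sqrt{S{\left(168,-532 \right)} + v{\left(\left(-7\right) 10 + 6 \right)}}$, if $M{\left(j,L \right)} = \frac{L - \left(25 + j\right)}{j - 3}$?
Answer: $\frac{5 i \sqrt{95609}}{67} \approx 23.075 i$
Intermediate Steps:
$M{\left(j,L \right)} = \frac{-25 + L - j}{-3 + j}$
$v{\left(U \right)} = \frac{-33 - U}{-3 + U}$ ($v{\left(U \right)} = \frac{-25 - 8 - U}{-3 + U} = \frac{-33 - U}{-3 + U}$)
$\sqrt{S{\left(168,-532 \right)} + v{\left(\left(-7\right) 10 + 6 \right)}} = \sqrt{-532 + \frac{-33 - \left(\left(-7\right) 10 + 6\right)}{-3 + \left(\left(-7\right) 10 + 6\right)}} = \sqrt{-532 + \frac{-33 - \left(-70 + 6\right)}{-3 + \left(-70 + 6\right)}} = \sqrt{-532 + \frac{-33 - -64}{-3 - 64}} = \sqrt{-532 + \frac{-33 + 64}{-67}} = \sqrt{-532 - \frac{31}{67}} = \sqrt{- \frac{35675}{67}} = \frac{5 i \sqrt{95609}}{67}$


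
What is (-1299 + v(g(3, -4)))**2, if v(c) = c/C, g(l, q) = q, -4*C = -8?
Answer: 1692601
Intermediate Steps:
C = 2 (C = -1/4*(-8) = 2)
v(c) = c/2
(-1299 + v(g(3, -4)))**2 = (-1299 + (1/2)*(-4))**2 = (-1299 - 2)**2 = (-1301)**2 = 1692601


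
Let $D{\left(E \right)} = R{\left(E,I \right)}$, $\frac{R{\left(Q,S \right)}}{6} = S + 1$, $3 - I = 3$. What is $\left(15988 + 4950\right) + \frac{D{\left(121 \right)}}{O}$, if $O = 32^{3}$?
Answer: $\frac{343048195}{16384} \approx 20938.0$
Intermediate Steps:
$I = 0$ ($I = 3 - 3 = 0$)
$R{\left(Q,S \right)} = 6 + 6 S$ ($R{\left(Q,S \right)} = 6 \left(S + 1\right) = 6 \left(1 + S\right) = 6 + 6 S$)
$D{\left(E \right)} = 6$ ($D{\left(E \right)} = 6 + 6 \cdot 0 = 6 + 0 = 6$)
$O = 32768$
$\left(15988 + 4950\right) + \frac{D{\left(121 \right)}}{O} = \left(15988 + 4950\right) + \frac{6}{32768} = 20938 + 6 \cdot \frac{1}{32768} = 20938 + \frac{3}{16384} = \frac{343048195}{16384}$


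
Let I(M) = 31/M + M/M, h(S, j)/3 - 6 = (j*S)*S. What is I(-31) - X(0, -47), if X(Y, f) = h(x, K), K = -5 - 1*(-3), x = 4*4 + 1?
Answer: 1716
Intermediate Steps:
x = 17 (x = 16 + 1 = 17)
K = -2 (K = -5 + 3 = -2)
h(S, j) = 18 + 3*j*S² (h(S, j) = 18 + 3*((j*S)*S) = 18 + 3*((S*j)*S) = 18 + 3*(j*S²) = 18 + 3*j*S²)
X(Y, f) = -1716 (X(Y, f) = 18 + 3*(-2)*17² = 18 + 3*(-2)*289 = 18 - 1734 = -1716)
I(M) = 1 + 31/M (I(M) = 31/M + 1 = 1 + 31/M)
I(-31) - X(0, -47) = (31 - 31)/(-31) - 1*(-1716) = -1/31*0 + 1716 = 0 + 1716 = 1716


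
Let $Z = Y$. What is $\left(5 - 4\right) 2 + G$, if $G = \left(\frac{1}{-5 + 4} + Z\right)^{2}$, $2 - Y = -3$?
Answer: $18$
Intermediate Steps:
$Y = 5$ ($Y = 2 - -3 = 2 + 3 = 5$)
$Z = 5$
$G = 16$ ($G = \left(\frac{1}{-5 + 4} + 5\right)^{2} = \left(\frac{1}{-1} + 5\right)^{2} = \left(-1 + 5\right)^{2} = 4^{2} = 16$)
$\left(5 - 4\right) 2 + G = \left(5 - 4\right) 2 + 16 = 1 \cdot 2 + 16 = 2 + 16 = 18$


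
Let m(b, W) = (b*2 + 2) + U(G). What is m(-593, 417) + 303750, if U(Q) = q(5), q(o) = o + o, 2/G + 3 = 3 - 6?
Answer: 302576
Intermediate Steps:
G = -1/3 (G = 2/(-3 + (3 - 6)) = 2/(-3 - 3) = 2/(-6) = 2*(-1/6) = -1/3 ≈ -0.33333)
q(o) = 2*o
U(Q) = 10 (U(Q) = 2*5 = 10)
m(b, W) = 12 + 2*b (m(b, W) = (b*2 + 2) + 10 = (2*b + 2) + 10 = (2 + 2*b) + 10 = 12 + 2*b)
m(-593, 417) + 303750 = (12 + 2*(-593)) + 303750 = (12 - 1186) + 303750 = -1174 + 303750 = 302576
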